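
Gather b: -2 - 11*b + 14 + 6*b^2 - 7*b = 6*b^2 - 18*b + 12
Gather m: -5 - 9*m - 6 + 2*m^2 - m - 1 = 2*m^2 - 10*m - 12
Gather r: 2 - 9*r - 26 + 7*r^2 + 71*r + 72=7*r^2 + 62*r + 48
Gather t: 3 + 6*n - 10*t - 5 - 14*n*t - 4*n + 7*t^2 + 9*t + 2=2*n + 7*t^2 + t*(-14*n - 1)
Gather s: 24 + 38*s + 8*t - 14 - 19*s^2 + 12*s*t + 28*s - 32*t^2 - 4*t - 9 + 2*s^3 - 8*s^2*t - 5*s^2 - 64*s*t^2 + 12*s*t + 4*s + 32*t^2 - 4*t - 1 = 2*s^3 + s^2*(-8*t - 24) + s*(-64*t^2 + 24*t + 70)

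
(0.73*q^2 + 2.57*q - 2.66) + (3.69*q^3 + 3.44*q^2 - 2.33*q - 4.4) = 3.69*q^3 + 4.17*q^2 + 0.24*q - 7.06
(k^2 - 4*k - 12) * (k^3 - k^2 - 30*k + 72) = k^5 - 5*k^4 - 38*k^3 + 204*k^2 + 72*k - 864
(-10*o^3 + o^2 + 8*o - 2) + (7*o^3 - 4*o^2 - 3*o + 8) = -3*o^3 - 3*o^2 + 5*o + 6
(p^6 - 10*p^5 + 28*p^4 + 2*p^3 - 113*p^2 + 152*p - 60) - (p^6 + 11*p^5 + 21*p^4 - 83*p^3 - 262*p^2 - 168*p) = -21*p^5 + 7*p^4 + 85*p^3 + 149*p^2 + 320*p - 60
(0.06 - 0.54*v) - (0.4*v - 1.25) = 1.31 - 0.94*v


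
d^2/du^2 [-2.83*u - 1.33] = 0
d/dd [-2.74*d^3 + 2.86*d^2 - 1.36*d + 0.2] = -8.22*d^2 + 5.72*d - 1.36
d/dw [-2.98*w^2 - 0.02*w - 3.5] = -5.96*w - 0.02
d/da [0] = 0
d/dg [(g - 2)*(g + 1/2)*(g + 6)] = 3*g^2 + 9*g - 10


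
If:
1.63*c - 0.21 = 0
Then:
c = 0.13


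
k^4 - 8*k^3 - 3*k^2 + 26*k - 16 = (k - 8)*(k - 1)^2*(k + 2)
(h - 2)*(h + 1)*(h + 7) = h^3 + 6*h^2 - 9*h - 14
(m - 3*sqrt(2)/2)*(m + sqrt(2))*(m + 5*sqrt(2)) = m^3 + 9*sqrt(2)*m^2/2 - 8*m - 15*sqrt(2)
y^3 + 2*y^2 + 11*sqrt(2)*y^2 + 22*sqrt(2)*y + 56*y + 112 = (y + 2)*(y + 4*sqrt(2))*(y + 7*sqrt(2))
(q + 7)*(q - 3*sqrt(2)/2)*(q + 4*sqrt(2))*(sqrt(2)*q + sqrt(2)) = sqrt(2)*q^4 + 5*q^3 + 8*sqrt(2)*q^3 - 5*sqrt(2)*q^2 + 40*q^2 - 96*sqrt(2)*q + 35*q - 84*sqrt(2)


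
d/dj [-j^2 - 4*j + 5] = -2*j - 4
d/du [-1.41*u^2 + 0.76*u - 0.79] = 0.76 - 2.82*u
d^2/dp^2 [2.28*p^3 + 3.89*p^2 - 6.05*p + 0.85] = 13.68*p + 7.78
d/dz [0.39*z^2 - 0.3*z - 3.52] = 0.78*z - 0.3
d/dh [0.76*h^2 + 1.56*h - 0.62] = 1.52*h + 1.56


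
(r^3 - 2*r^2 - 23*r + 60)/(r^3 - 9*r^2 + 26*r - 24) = (r + 5)/(r - 2)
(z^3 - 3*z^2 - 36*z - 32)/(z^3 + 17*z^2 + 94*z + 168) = (z^2 - 7*z - 8)/(z^2 + 13*z + 42)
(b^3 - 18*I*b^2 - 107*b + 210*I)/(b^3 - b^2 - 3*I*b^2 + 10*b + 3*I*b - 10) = (b^2 - 13*I*b - 42)/(b^2 + b*(-1 + 2*I) - 2*I)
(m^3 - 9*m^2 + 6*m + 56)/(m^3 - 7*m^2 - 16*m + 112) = (m + 2)/(m + 4)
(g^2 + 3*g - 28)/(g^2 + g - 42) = (g - 4)/(g - 6)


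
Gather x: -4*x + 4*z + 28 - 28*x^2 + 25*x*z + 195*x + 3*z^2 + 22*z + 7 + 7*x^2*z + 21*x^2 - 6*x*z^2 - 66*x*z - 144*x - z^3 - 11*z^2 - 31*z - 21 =x^2*(7*z - 7) + x*(-6*z^2 - 41*z + 47) - z^3 - 8*z^2 - 5*z + 14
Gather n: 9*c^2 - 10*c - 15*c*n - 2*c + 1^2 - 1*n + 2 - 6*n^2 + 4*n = 9*c^2 - 12*c - 6*n^2 + n*(3 - 15*c) + 3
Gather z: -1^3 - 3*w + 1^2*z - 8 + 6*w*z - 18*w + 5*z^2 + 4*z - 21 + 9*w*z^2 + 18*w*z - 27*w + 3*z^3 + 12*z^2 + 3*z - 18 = -48*w + 3*z^3 + z^2*(9*w + 17) + z*(24*w + 8) - 48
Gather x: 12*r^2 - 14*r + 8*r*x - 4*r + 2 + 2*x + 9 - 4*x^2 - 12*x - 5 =12*r^2 - 18*r - 4*x^2 + x*(8*r - 10) + 6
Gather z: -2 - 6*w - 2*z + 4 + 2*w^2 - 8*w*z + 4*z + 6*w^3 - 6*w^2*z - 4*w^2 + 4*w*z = 6*w^3 - 2*w^2 - 6*w + z*(-6*w^2 - 4*w + 2) + 2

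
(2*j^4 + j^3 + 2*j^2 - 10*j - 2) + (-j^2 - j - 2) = 2*j^4 + j^3 + j^2 - 11*j - 4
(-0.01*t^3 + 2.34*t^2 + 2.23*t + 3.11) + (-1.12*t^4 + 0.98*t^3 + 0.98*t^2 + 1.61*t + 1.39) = -1.12*t^4 + 0.97*t^3 + 3.32*t^2 + 3.84*t + 4.5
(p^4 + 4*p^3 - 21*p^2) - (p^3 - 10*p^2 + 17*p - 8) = p^4 + 3*p^3 - 11*p^2 - 17*p + 8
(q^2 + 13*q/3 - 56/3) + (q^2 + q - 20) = 2*q^2 + 16*q/3 - 116/3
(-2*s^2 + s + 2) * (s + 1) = -2*s^3 - s^2 + 3*s + 2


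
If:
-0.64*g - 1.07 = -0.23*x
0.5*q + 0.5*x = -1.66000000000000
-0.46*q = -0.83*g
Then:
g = -1.74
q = -3.14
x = -0.18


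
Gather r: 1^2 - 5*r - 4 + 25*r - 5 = 20*r - 8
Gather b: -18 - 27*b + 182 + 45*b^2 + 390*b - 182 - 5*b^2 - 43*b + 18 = 40*b^2 + 320*b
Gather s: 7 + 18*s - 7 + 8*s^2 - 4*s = 8*s^2 + 14*s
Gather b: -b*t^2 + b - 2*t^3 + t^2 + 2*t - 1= b*(1 - t^2) - 2*t^3 + t^2 + 2*t - 1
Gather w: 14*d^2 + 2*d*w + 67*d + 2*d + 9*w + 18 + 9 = 14*d^2 + 69*d + w*(2*d + 9) + 27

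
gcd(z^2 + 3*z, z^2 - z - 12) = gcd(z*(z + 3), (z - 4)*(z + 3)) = z + 3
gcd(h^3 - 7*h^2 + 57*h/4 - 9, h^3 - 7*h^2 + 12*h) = h - 4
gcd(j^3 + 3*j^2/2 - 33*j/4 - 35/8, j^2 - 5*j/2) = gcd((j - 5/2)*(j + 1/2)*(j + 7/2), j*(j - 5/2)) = j - 5/2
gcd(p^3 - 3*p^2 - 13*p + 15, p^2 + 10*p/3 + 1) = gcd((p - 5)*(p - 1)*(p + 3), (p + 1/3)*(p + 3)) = p + 3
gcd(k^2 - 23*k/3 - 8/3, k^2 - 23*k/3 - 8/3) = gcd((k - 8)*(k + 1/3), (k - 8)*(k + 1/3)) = k^2 - 23*k/3 - 8/3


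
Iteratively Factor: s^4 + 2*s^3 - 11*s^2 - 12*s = (s - 3)*(s^3 + 5*s^2 + 4*s) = (s - 3)*(s + 1)*(s^2 + 4*s) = (s - 3)*(s + 1)*(s + 4)*(s)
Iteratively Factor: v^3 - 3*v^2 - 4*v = (v - 4)*(v^2 + v) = v*(v - 4)*(v + 1)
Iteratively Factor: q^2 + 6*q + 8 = (q + 4)*(q + 2)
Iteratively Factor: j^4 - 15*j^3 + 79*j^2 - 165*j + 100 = (j - 4)*(j^3 - 11*j^2 + 35*j - 25) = (j - 5)*(j - 4)*(j^2 - 6*j + 5) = (j - 5)*(j - 4)*(j - 1)*(j - 5)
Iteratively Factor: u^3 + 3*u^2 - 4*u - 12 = (u + 2)*(u^2 + u - 6) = (u + 2)*(u + 3)*(u - 2)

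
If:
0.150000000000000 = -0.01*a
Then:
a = -15.00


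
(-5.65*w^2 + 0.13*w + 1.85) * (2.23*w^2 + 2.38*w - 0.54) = -12.5995*w^4 - 13.1571*w^3 + 7.4859*w^2 + 4.3328*w - 0.999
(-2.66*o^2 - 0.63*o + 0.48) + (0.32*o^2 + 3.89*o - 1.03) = -2.34*o^2 + 3.26*o - 0.55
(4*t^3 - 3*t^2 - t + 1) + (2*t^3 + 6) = 6*t^3 - 3*t^2 - t + 7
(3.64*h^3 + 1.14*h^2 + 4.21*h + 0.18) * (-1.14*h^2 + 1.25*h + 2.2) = -4.1496*h^5 + 3.2504*h^4 + 4.6336*h^3 + 7.5653*h^2 + 9.487*h + 0.396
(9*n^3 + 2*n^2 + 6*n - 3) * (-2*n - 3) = -18*n^4 - 31*n^3 - 18*n^2 - 12*n + 9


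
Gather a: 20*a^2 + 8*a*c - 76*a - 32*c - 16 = 20*a^2 + a*(8*c - 76) - 32*c - 16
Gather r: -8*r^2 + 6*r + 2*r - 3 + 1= -8*r^2 + 8*r - 2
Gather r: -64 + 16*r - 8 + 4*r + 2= 20*r - 70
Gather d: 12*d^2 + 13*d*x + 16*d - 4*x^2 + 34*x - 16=12*d^2 + d*(13*x + 16) - 4*x^2 + 34*x - 16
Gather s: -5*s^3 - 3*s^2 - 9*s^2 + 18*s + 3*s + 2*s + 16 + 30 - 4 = -5*s^3 - 12*s^2 + 23*s + 42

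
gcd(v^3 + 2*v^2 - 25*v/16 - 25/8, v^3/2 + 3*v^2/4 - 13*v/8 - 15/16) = 1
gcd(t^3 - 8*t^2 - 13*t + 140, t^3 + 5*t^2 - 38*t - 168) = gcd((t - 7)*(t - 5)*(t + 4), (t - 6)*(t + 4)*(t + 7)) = t + 4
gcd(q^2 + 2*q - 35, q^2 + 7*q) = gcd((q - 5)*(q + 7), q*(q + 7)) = q + 7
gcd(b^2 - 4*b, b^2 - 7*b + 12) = b - 4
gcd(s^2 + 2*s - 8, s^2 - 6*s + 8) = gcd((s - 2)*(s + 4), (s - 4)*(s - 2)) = s - 2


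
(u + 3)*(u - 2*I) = u^2 + 3*u - 2*I*u - 6*I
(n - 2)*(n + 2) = n^2 - 4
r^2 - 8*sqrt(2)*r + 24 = (r - 6*sqrt(2))*(r - 2*sqrt(2))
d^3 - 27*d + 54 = (d - 3)^2*(d + 6)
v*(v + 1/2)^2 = v^3 + v^2 + v/4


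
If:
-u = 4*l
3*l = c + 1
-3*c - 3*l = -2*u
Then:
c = -11/20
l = 3/20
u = -3/5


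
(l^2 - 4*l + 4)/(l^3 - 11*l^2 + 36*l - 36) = (l - 2)/(l^2 - 9*l + 18)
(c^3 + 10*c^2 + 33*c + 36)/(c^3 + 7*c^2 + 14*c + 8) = (c^2 + 6*c + 9)/(c^2 + 3*c + 2)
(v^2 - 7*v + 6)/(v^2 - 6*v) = (v - 1)/v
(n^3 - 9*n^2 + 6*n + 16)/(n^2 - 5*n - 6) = (n^2 - 10*n + 16)/(n - 6)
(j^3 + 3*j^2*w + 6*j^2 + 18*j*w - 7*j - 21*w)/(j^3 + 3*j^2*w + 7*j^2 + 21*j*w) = (j - 1)/j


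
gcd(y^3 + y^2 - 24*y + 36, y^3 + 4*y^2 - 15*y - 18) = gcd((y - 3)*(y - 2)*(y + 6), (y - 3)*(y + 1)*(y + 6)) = y^2 + 3*y - 18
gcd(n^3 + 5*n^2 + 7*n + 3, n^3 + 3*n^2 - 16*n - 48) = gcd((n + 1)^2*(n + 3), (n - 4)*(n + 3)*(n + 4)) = n + 3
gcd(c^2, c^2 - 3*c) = c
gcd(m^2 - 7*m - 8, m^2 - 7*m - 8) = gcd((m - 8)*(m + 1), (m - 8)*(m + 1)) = m^2 - 7*m - 8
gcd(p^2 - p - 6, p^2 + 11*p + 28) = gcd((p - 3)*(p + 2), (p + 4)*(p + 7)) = 1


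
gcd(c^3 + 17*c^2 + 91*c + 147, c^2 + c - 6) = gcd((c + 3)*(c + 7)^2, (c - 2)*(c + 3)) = c + 3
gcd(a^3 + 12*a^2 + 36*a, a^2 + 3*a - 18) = a + 6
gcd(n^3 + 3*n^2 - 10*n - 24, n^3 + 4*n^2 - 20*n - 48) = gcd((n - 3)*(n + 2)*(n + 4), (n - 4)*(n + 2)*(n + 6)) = n + 2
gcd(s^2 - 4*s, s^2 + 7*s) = s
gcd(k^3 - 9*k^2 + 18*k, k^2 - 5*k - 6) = k - 6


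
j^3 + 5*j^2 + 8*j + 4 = (j + 1)*(j + 2)^2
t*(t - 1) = t^2 - t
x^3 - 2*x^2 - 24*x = x*(x - 6)*(x + 4)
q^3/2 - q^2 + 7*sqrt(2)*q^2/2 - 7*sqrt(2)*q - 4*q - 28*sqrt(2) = (q/2 + 1)*(q - 4)*(q + 7*sqrt(2))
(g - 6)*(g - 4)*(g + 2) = g^3 - 8*g^2 + 4*g + 48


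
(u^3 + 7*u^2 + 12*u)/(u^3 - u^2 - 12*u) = (u + 4)/(u - 4)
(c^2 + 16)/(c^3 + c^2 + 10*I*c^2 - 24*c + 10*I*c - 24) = (c - 4*I)/(c^2 + c*(1 + 6*I) + 6*I)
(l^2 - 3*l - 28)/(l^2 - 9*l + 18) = (l^2 - 3*l - 28)/(l^2 - 9*l + 18)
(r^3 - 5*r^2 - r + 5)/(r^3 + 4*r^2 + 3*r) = (r^2 - 6*r + 5)/(r*(r + 3))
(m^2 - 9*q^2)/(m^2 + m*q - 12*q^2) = (m + 3*q)/(m + 4*q)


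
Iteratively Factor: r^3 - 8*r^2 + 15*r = (r)*(r^2 - 8*r + 15) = r*(r - 5)*(r - 3)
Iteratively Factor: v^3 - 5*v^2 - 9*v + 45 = (v - 3)*(v^2 - 2*v - 15) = (v - 3)*(v + 3)*(v - 5)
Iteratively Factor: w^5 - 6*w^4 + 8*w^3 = (w)*(w^4 - 6*w^3 + 8*w^2) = w^2*(w^3 - 6*w^2 + 8*w) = w^3*(w^2 - 6*w + 8) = w^3*(w - 4)*(w - 2)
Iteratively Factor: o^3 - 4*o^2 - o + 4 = (o - 4)*(o^2 - 1) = (o - 4)*(o + 1)*(o - 1)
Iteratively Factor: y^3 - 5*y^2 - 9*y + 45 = (y + 3)*(y^2 - 8*y + 15) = (y - 3)*(y + 3)*(y - 5)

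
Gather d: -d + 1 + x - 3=-d + x - 2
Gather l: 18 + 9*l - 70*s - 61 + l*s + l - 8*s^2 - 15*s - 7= l*(s + 10) - 8*s^2 - 85*s - 50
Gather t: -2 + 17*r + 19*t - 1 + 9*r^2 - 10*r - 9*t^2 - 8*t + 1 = 9*r^2 + 7*r - 9*t^2 + 11*t - 2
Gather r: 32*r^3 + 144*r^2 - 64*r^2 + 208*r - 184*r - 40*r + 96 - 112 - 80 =32*r^3 + 80*r^2 - 16*r - 96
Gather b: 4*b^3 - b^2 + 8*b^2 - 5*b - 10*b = 4*b^3 + 7*b^2 - 15*b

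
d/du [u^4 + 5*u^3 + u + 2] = 4*u^3 + 15*u^2 + 1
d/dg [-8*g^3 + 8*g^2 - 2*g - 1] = -24*g^2 + 16*g - 2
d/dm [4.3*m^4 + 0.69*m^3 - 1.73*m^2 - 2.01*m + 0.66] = 17.2*m^3 + 2.07*m^2 - 3.46*m - 2.01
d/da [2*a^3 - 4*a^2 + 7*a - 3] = 6*a^2 - 8*a + 7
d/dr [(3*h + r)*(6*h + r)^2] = 3*(4*h + r)*(6*h + r)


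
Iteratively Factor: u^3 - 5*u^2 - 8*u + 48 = (u + 3)*(u^2 - 8*u + 16) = (u - 4)*(u + 3)*(u - 4)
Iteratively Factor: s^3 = (s)*(s^2) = s^2*(s)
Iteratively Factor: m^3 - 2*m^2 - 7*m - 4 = (m + 1)*(m^2 - 3*m - 4) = (m + 1)^2*(m - 4)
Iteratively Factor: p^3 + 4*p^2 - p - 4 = (p - 1)*(p^2 + 5*p + 4) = (p - 1)*(p + 4)*(p + 1)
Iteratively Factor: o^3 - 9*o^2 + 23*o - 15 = (o - 1)*(o^2 - 8*o + 15) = (o - 3)*(o - 1)*(o - 5)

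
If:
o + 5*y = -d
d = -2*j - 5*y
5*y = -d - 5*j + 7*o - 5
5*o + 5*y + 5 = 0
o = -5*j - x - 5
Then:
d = 95/11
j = 5/11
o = 10/11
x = -90/11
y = -21/11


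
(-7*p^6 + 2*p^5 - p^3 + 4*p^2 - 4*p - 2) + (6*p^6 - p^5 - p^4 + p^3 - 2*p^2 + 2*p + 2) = -p^6 + p^5 - p^4 + 2*p^2 - 2*p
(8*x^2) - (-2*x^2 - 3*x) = 10*x^2 + 3*x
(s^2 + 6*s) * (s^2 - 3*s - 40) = s^4 + 3*s^3 - 58*s^2 - 240*s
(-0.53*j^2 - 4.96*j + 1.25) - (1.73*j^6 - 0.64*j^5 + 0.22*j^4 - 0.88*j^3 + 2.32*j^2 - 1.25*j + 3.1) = -1.73*j^6 + 0.64*j^5 - 0.22*j^4 + 0.88*j^3 - 2.85*j^2 - 3.71*j - 1.85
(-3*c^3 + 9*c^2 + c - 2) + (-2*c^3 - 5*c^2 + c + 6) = -5*c^3 + 4*c^2 + 2*c + 4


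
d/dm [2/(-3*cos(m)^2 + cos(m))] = 2*(sin(m)/cos(m)^2 - 6*tan(m))/(3*cos(m) - 1)^2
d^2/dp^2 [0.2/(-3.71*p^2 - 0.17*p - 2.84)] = (5.50564*p^2 + 0.25228*p - 0.2*(7.42*p + 0.17)*(14.84*p + 0.34) + 4.21456)/(3.71*p^2 + 0.17*p + 2.84)^3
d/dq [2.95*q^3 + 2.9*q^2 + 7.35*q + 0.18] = 8.85*q^2 + 5.8*q + 7.35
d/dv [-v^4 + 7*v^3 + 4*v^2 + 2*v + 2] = -4*v^3 + 21*v^2 + 8*v + 2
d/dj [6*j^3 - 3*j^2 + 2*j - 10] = 18*j^2 - 6*j + 2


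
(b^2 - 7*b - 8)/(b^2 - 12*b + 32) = (b + 1)/(b - 4)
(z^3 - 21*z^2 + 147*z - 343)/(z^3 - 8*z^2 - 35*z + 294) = (z - 7)/(z + 6)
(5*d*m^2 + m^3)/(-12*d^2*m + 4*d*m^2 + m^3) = m*(5*d + m)/(-12*d^2 + 4*d*m + m^2)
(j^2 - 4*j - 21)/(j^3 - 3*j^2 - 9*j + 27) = (j - 7)/(j^2 - 6*j + 9)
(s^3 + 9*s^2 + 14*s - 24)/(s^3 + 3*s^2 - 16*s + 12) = (s + 4)/(s - 2)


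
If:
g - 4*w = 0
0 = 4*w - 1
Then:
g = 1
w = 1/4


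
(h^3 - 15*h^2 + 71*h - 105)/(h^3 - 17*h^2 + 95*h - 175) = (h - 3)/(h - 5)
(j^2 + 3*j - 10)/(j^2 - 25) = (j - 2)/(j - 5)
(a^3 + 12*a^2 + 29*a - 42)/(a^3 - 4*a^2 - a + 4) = (a^2 + 13*a + 42)/(a^2 - 3*a - 4)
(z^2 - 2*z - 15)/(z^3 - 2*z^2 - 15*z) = 1/z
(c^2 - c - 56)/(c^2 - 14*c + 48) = (c + 7)/(c - 6)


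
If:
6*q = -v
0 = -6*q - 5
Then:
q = -5/6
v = 5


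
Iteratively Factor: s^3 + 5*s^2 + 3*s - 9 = (s - 1)*(s^2 + 6*s + 9) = (s - 1)*(s + 3)*(s + 3)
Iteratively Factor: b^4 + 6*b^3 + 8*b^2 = (b + 2)*(b^3 + 4*b^2) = b*(b + 2)*(b^2 + 4*b) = b^2*(b + 2)*(b + 4)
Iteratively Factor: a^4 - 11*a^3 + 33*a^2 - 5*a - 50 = (a + 1)*(a^3 - 12*a^2 + 45*a - 50) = (a - 5)*(a + 1)*(a^2 - 7*a + 10) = (a - 5)^2*(a + 1)*(a - 2)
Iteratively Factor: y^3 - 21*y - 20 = (y - 5)*(y^2 + 5*y + 4) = (y - 5)*(y + 4)*(y + 1)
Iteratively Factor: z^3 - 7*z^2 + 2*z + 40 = (z + 2)*(z^2 - 9*z + 20) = (z - 5)*(z + 2)*(z - 4)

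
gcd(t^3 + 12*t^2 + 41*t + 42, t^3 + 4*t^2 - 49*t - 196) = t + 7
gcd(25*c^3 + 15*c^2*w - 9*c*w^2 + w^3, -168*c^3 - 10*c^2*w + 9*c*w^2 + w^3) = 1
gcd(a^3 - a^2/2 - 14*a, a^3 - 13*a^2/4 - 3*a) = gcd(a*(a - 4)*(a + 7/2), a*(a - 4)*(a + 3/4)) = a^2 - 4*a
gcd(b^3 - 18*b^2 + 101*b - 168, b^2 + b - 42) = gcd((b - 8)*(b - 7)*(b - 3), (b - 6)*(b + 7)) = 1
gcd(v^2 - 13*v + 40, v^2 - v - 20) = v - 5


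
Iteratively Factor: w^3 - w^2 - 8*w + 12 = (w - 2)*(w^2 + w - 6) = (w - 2)*(w + 3)*(w - 2)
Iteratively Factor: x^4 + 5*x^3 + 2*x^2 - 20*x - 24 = (x + 2)*(x^3 + 3*x^2 - 4*x - 12) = (x - 2)*(x + 2)*(x^2 + 5*x + 6) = (x - 2)*(x + 2)*(x + 3)*(x + 2)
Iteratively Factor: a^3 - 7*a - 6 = (a + 2)*(a^2 - 2*a - 3) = (a + 1)*(a + 2)*(a - 3)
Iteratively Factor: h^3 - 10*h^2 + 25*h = (h - 5)*(h^2 - 5*h) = h*(h - 5)*(h - 5)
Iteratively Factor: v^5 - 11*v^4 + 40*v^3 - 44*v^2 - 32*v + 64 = (v - 2)*(v^4 - 9*v^3 + 22*v^2 - 32) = (v - 4)*(v - 2)*(v^3 - 5*v^2 + 2*v + 8) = (v - 4)*(v - 2)^2*(v^2 - 3*v - 4) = (v - 4)^2*(v - 2)^2*(v + 1)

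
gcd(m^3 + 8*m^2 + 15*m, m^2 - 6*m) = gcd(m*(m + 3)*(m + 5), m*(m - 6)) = m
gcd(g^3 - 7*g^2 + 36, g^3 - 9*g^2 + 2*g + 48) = g^2 - g - 6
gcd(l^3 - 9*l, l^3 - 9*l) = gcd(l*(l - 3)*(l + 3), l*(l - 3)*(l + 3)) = l^3 - 9*l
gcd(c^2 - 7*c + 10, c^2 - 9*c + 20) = c - 5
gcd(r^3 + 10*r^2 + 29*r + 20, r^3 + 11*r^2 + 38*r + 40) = r^2 + 9*r + 20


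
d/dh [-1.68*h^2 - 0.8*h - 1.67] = -3.36*h - 0.8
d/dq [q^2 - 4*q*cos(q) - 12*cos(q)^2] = 4*q*sin(q) + 2*q + 12*sin(2*q) - 4*cos(q)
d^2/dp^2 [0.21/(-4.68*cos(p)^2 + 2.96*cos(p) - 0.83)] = (18.398016*(1 - cos(p)^2)^2 - 8.727264*cos(p)^3 + 7.77604799999999*cos(p)^2 + 17.970456*cos(p) - 20.44644)/(4.68*cos(p)^2 - 2.96*cos(p) + 0.83)^3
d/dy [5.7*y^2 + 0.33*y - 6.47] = 11.4*y + 0.33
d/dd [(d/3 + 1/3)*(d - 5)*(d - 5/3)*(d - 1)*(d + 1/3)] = 5*d^4/3 - 76*d^3/9 + 46*d^2/9 + 164*d/27 - 55/27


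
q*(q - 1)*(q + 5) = q^3 + 4*q^2 - 5*q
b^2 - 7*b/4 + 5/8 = (b - 5/4)*(b - 1/2)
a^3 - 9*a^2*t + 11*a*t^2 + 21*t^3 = (a - 7*t)*(a - 3*t)*(a + t)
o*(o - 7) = o^2 - 7*o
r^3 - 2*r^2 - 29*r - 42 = (r - 7)*(r + 2)*(r + 3)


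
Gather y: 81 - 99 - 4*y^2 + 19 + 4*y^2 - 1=0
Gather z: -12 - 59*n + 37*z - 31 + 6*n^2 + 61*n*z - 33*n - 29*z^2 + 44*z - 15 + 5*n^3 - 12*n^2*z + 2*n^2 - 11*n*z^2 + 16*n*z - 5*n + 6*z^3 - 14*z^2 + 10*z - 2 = 5*n^3 + 8*n^2 - 97*n + 6*z^3 + z^2*(-11*n - 43) + z*(-12*n^2 + 77*n + 91) - 60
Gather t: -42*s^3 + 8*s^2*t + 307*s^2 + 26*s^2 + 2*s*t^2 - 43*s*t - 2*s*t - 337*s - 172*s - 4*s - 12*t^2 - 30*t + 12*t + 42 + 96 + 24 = -42*s^3 + 333*s^2 - 513*s + t^2*(2*s - 12) + t*(8*s^2 - 45*s - 18) + 162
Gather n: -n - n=-2*n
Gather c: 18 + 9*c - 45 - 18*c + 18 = -9*c - 9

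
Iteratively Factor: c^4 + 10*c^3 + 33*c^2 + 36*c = (c + 3)*(c^3 + 7*c^2 + 12*c) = (c + 3)^2*(c^2 + 4*c) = c*(c + 3)^2*(c + 4)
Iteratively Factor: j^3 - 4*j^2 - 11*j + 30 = (j + 3)*(j^2 - 7*j + 10) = (j - 2)*(j + 3)*(j - 5)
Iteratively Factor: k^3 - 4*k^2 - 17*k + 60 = (k + 4)*(k^2 - 8*k + 15) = (k - 5)*(k + 4)*(k - 3)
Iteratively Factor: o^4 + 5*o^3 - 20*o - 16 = (o + 2)*(o^3 + 3*o^2 - 6*o - 8) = (o + 1)*(o + 2)*(o^2 + 2*o - 8) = (o - 2)*(o + 1)*(o + 2)*(o + 4)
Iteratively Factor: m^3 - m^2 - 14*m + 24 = (m - 3)*(m^2 + 2*m - 8) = (m - 3)*(m - 2)*(m + 4)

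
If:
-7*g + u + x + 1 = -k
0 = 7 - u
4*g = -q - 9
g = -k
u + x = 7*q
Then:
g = -31/18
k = 31/18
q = -19/9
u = 7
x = -196/9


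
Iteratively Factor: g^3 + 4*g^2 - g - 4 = (g + 1)*(g^2 + 3*g - 4) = (g - 1)*(g + 1)*(g + 4)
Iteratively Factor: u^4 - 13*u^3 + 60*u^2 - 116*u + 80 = (u - 2)*(u^3 - 11*u^2 + 38*u - 40) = (u - 5)*(u - 2)*(u^2 - 6*u + 8) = (u - 5)*(u - 2)^2*(u - 4)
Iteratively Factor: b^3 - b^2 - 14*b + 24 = (b + 4)*(b^2 - 5*b + 6) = (b - 2)*(b + 4)*(b - 3)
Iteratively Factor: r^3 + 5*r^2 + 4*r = (r)*(r^2 + 5*r + 4) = r*(r + 4)*(r + 1)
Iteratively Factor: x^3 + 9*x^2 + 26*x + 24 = (x + 2)*(x^2 + 7*x + 12) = (x + 2)*(x + 4)*(x + 3)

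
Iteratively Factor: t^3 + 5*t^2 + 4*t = (t)*(t^2 + 5*t + 4) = t*(t + 4)*(t + 1)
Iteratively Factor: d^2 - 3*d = (d - 3)*(d)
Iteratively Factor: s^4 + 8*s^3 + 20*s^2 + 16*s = (s)*(s^3 + 8*s^2 + 20*s + 16) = s*(s + 4)*(s^2 + 4*s + 4) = s*(s + 2)*(s + 4)*(s + 2)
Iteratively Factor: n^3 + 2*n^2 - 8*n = (n - 2)*(n^2 + 4*n) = n*(n - 2)*(n + 4)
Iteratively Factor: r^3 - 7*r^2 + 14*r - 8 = (r - 1)*(r^2 - 6*r + 8) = (r - 4)*(r - 1)*(r - 2)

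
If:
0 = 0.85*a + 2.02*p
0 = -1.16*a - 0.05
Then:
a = -0.04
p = 0.02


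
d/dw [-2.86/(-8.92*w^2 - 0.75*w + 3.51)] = (-51.0224*w - 2.145)/(8.92*w^2 + 0.75*w - 3.51)^2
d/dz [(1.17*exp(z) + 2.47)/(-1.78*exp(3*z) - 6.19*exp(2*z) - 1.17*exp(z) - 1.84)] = (4.1652*exp(3*z) + 20.4321*exp(2*z) + 30.5786*exp(z) + 0.7371)*exp(z)/(3.1684*exp(6*z) + 22.0364*exp(5*z) + 42.4813*exp(4*z) + 21.035*exp(3*z) + 24.1481*exp(2*z) + 4.3056*exp(z) + 3.3856)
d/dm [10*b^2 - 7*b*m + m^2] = -7*b + 2*m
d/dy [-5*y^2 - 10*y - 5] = -10*y - 10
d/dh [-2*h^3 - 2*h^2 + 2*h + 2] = -6*h^2 - 4*h + 2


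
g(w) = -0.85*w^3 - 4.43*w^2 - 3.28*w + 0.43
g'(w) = -2.55*w^2 - 8.86*w - 3.28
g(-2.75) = -6.37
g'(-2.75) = 1.80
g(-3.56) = -5.69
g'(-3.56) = -4.06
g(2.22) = -37.98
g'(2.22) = -35.52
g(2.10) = -33.87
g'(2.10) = -33.13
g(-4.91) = 10.35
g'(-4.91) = -21.25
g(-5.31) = 20.20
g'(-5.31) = -28.13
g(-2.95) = -6.62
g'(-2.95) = 0.67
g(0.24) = -0.62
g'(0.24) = -5.55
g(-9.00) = 290.77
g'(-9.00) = -130.09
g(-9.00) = 290.77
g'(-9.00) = -130.09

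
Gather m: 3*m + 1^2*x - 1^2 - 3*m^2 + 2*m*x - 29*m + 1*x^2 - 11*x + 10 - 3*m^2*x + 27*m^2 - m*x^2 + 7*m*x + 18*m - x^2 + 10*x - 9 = m^2*(24 - 3*x) + m*(-x^2 + 9*x - 8)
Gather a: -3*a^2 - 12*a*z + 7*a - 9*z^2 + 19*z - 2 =-3*a^2 + a*(7 - 12*z) - 9*z^2 + 19*z - 2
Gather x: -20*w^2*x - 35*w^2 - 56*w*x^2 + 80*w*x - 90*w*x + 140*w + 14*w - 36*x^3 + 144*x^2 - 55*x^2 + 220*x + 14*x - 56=-35*w^2 + 154*w - 36*x^3 + x^2*(89 - 56*w) + x*(-20*w^2 - 10*w + 234) - 56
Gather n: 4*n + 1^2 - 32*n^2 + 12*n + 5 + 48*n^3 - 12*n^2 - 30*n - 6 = 48*n^3 - 44*n^2 - 14*n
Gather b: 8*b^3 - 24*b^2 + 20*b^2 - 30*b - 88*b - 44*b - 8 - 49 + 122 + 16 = 8*b^3 - 4*b^2 - 162*b + 81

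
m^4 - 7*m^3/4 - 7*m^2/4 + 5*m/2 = m*(m - 2)*(m - 1)*(m + 5/4)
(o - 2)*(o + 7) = o^2 + 5*o - 14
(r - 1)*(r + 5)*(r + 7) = r^3 + 11*r^2 + 23*r - 35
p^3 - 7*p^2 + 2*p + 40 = (p - 5)*(p - 4)*(p + 2)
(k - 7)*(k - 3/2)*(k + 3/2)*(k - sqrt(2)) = k^4 - 7*k^3 - sqrt(2)*k^3 - 9*k^2/4 + 7*sqrt(2)*k^2 + 9*sqrt(2)*k/4 + 63*k/4 - 63*sqrt(2)/4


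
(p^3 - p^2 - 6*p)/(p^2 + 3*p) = (p^2 - p - 6)/(p + 3)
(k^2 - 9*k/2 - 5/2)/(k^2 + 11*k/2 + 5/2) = (k - 5)/(k + 5)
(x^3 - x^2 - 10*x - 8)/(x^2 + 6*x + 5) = (x^2 - 2*x - 8)/(x + 5)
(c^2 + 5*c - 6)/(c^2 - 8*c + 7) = (c + 6)/(c - 7)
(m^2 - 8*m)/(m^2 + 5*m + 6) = m*(m - 8)/(m^2 + 5*m + 6)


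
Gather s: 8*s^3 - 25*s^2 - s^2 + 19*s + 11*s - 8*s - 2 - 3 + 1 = 8*s^3 - 26*s^2 + 22*s - 4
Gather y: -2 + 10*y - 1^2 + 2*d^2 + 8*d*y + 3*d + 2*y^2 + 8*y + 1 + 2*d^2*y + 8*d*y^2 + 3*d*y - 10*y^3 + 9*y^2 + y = 2*d^2 + 3*d - 10*y^3 + y^2*(8*d + 11) + y*(2*d^2 + 11*d + 19) - 2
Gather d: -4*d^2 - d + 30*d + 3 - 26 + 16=-4*d^2 + 29*d - 7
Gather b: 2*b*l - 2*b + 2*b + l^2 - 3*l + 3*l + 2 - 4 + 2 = 2*b*l + l^2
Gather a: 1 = 1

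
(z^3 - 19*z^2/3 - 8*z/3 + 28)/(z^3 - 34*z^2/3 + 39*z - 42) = (z + 2)/(z - 3)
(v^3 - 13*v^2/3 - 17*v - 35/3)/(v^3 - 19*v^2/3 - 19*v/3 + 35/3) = (v + 1)/(v - 1)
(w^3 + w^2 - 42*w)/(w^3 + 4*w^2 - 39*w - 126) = w/(w + 3)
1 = 1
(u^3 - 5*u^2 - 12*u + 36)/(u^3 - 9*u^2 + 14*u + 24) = (u^2 + u - 6)/(u^2 - 3*u - 4)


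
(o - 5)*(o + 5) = o^2 - 25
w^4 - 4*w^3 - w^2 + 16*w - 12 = (w - 3)*(w - 2)*(w - 1)*(w + 2)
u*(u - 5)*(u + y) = u^3 + u^2*y - 5*u^2 - 5*u*y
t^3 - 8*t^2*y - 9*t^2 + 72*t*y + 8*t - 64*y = (t - 8)*(t - 1)*(t - 8*y)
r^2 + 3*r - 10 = (r - 2)*(r + 5)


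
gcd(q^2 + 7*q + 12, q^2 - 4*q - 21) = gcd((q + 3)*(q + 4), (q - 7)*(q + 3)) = q + 3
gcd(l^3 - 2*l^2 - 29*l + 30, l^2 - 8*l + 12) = l - 6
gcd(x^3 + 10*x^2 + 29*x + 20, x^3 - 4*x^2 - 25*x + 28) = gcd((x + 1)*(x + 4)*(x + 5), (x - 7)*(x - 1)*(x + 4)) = x + 4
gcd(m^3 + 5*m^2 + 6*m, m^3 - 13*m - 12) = m + 3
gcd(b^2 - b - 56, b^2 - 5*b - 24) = b - 8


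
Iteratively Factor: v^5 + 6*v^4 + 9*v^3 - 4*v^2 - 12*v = (v + 3)*(v^4 + 3*v^3 - 4*v) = (v - 1)*(v + 3)*(v^3 + 4*v^2 + 4*v) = (v - 1)*(v + 2)*(v + 3)*(v^2 + 2*v) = (v - 1)*(v + 2)^2*(v + 3)*(v)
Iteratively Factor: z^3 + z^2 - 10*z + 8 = (z + 4)*(z^2 - 3*z + 2) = (z - 2)*(z + 4)*(z - 1)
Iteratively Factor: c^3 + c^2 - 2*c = (c)*(c^2 + c - 2) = c*(c + 2)*(c - 1)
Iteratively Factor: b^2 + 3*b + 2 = (b + 2)*(b + 1)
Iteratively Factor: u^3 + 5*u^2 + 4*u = (u + 4)*(u^2 + u) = u*(u + 4)*(u + 1)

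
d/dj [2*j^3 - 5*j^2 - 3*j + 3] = 6*j^2 - 10*j - 3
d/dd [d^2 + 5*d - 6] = 2*d + 5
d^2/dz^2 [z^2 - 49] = 2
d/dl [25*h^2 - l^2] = -2*l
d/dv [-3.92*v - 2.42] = -3.92000000000000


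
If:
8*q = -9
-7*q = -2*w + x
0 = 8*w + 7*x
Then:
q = -9/8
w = -441/176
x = 63/22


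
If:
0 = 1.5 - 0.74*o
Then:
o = 2.03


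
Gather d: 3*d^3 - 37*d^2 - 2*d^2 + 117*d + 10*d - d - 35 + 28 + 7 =3*d^3 - 39*d^2 + 126*d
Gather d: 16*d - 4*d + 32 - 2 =12*d + 30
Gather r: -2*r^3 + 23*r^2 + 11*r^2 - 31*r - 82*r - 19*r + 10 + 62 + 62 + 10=-2*r^3 + 34*r^2 - 132*r + 144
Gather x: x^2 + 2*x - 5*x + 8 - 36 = x^2 - 3*x - 28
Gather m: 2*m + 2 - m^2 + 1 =-m^2 + 2*m + 3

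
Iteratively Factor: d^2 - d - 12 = (d - 4)*(d + 3)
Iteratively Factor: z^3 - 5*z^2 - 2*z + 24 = (z - 3)*(z^2 - 2*z - 8) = (z - 3)*(z + 2)*(z - 4)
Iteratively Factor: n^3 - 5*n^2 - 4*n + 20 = (n + 2)*(n^2 - 7*n + 10) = (n - 5)*(n + 2)*(n - 2)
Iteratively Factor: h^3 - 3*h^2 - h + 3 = (h - 1)*(h^2 - 2*h - 3) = (h - 3)*(h - 1)*(h + 1)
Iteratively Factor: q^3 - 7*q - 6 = (q + 2)*(q^2 - 2*q - 3) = (q + 1)*(q + 2)*(q - 3)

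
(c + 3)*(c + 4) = c^2 + 7*c + 12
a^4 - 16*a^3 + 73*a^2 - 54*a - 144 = (a - 8)*(a - 6)*(a - 3)*(a + 1)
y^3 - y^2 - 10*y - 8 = (y - 4)*(y + 1)*(y + 2)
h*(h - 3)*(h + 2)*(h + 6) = h^4 + 5*h^3 - 12*h^2 - 36*h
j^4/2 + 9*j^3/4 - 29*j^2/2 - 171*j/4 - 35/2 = (j/2 + 1)*(j - 5)*(j + 1/2)*(j + 7)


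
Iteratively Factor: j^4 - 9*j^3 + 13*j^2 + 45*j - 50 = (j - 1)*(j^3 - 8*j^2 + 5*j + 50) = (j - 5)*(j - 1)*(j^2 - 3*j - 10) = (j - 5)*(j - 1)*(j + 2)*(j - 5)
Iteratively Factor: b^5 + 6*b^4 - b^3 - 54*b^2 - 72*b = (b)*(b^4 + 6*b^3 - b^2 - 54*b - 72) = b*(b - 3)*(b^3 + 9*b^2 + 26*b + 24) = b*(b - 3)*(b + 3)*(b^2 + 6*b + 8) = b*(b - 3)*(b + 3)*(b + 4)*(b + 2)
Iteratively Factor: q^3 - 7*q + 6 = (q - 2)*(q^2 + 2*q - 3) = (q - 2)*(q - 1)*(q + 3)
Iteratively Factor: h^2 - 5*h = (h)*(h - 5)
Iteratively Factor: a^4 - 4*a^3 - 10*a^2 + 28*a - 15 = (a - 1)*(a^3 - 3*a^2 - 13*a + 15) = (a - 1)^2*(a^2 - 2*a - 15) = (a - 5)*(a - 1)^2*(a + 3)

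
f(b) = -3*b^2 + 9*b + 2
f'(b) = 9 - 6*b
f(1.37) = 8.70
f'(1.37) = 0.78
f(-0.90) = -8.53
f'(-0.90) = 14.40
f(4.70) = -21.97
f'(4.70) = -19.20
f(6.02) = -52.54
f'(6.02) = -27.12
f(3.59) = -4.35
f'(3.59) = -12.54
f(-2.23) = -32.99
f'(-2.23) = 22.38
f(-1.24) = -13.77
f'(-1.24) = 16.44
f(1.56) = 8.74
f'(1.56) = -0.36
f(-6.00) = -160.00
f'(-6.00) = 45.00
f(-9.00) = -322.00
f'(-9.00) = 63.00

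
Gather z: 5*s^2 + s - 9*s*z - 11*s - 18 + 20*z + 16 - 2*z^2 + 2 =5*s^2 - 10*s - 2*z^2 + z*(20 - 9*s)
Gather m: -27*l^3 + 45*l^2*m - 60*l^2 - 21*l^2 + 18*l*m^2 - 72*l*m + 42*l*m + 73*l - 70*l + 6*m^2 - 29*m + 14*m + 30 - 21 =-27*l^3 - 81*l^2 + 3*l + m^2*(18*l + 6) + m*(45*l^2 - 30*l - 15) + 9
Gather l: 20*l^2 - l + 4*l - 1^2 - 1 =20*l^2 + 3*l - 2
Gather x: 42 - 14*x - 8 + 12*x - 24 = 10 - 2*x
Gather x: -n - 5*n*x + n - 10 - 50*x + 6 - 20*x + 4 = x*(-5*n - 70)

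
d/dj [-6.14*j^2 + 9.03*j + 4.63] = 9.03 - 12.28*j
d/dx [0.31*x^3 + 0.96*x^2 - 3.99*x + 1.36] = 0.93*x^2 + 1.92*x - 3.99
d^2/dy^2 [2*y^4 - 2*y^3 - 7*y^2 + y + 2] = 24*y^2 - 12*y - 14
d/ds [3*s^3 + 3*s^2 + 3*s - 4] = 9*s^2 + 6*s + 3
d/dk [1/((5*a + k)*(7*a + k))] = 2*(-6*a - k)/(1225*a^4 + 840*a^3*k + 214*a^2*k^2 + 24*a*k^3 + k^4)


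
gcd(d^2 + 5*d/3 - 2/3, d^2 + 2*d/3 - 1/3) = d - 1/3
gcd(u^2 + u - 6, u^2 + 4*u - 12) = u - 2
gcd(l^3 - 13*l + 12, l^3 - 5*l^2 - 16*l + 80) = l + 4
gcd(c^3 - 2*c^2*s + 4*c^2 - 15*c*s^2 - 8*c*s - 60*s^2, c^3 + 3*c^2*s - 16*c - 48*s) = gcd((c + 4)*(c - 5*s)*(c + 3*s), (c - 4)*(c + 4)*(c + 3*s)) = c^2 + 3*c*s + 4*c + 12*s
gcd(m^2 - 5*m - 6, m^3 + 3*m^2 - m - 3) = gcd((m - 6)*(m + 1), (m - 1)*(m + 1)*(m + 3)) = m + 1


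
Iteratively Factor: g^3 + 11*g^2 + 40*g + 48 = (g + 4)*(g^2 + 7*g + 12) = (g + 4)^2*(g + 3)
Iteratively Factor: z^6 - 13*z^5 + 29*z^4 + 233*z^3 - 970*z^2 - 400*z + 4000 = (z + 4)*(z^5 - 17*z^4 + 97*z^3 - 155*z^2 - 350*z + 1000) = (z - 5)*(z + 4)*(z^4 - 12*z^3 + 37*z^2 + 30*z - 200) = (z - 5)*(z + 2)*(z + 4)*(z^3 - 14*z^2 + 65*z - 100) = (z - 5)^2*(z + 2)*(z + 4)*(z^2 - 9*z + 20) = (z - 5)^2*(z - 4)*(z + 2)*(z + 4)*(z - 5)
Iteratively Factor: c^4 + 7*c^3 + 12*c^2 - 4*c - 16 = (c - 1)*(c^3 + 8*c^2 + 20*c + 16) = (c - 1)*(c + 2)*(c^2 + 6*c + 8) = (c - 1)*(c + 2)*(c + 4)*(c + 2)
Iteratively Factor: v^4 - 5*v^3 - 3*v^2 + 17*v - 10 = (v + 2)*(v^3 - 7*v^2 + 11*v - 5) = (v - 1)*(v + 2)*(v^2 - 6*v + 5) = (v - 1)^2*(v + 2)*(v - 5)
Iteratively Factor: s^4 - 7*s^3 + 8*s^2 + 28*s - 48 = (s - 2)*(s^3 - 5*s^2 - 2*s + 24) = (s - 2)*(s + 2)*(s^2 - 7*s + 12) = (s - 4)*(s - 2)*(s + 2)*(s - 3)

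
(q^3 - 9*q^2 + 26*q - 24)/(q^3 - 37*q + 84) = (q - 2)/(q + 7)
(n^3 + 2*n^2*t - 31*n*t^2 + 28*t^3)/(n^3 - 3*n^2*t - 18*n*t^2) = (-n^3 - 2*n^2*t + 31*n*t^2 - 28*t^3)/(n*(-n^2 + 3*n*t + 18*t^2))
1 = 1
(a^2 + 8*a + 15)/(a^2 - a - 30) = (a + 3)/(a - 6)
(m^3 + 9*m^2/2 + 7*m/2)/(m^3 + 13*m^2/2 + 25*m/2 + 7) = m/(m + 2)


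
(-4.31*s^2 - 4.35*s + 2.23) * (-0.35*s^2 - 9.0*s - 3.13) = 1.5085*s^4 + 40.3125*s^3 + 51.8598*s^2 - 6.4545*s - 6.9799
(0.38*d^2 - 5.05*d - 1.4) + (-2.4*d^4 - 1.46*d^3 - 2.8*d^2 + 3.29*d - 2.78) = -2.4*d^4 - 1.46*d^3 - 2.42*d^2 - 1.76*d - 4.18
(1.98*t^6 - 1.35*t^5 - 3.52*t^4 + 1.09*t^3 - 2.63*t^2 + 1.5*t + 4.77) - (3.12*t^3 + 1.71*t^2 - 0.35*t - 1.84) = 1.98*t^6 - 1.35*t^5 - 3.52*t^4 - 2.03*t^3 - 4.34*t^2 + 1.85*t + 6.61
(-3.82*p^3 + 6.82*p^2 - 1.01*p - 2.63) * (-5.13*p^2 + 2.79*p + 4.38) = 19.5966*p^5 - 45.6444*p^4 + 7.4775*p^3 + 40.5456*p^2 - 11.7615*p - 11.5194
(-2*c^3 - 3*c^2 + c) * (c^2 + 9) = -2*c^5 - 3*c^4 - 17*c^3 - 27*c^2 + 9*c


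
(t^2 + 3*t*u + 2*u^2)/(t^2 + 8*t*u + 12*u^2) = (t + u)/(t + 6*u)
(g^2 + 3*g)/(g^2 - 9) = g/(g - 3)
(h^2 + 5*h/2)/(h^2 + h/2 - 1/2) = h*(2*h + 5)/(2*h^2 + h - 1)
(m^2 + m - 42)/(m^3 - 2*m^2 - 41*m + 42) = (m^2 + m - 42)/(m^3 - 2*m^2 - 41*m + 42)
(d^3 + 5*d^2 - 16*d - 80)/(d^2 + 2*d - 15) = (d^2 - 16)/(d - 3)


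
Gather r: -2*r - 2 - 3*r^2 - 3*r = -3*r^2 - 5*r - 2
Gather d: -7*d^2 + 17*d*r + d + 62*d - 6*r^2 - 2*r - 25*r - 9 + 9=-7*d^2 + d*(17*r + 63) - 6*r^2 - 27*r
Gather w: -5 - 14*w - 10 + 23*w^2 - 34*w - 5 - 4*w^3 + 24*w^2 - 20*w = -4*w^3 + 47*w^2 - 68*w - 20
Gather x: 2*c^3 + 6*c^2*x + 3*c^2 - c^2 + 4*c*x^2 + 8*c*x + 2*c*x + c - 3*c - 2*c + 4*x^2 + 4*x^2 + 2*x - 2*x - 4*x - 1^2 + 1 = 2*c^3 + 2*c^2 - 4*c + x^2*(4*c + 8) + x*(6*c^2 + 10*c - 4)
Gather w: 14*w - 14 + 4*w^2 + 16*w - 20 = 4*w^2 + 30*w - 34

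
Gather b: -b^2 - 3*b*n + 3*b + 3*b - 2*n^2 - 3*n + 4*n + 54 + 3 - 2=-b^2 + b*(6 - 3*n) - 2*n^2 + n + 55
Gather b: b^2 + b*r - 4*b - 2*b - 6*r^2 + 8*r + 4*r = b^2 + b*(r - 6) - 6*r^2 + 12*r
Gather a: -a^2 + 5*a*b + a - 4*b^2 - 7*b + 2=-a^2 + a*(5*b + 1) - 4*b^2 - 7*b + 2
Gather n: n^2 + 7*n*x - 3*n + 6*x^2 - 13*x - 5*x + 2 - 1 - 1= n^2 + n*(7*x - 3) + 6*x^2 - 18*x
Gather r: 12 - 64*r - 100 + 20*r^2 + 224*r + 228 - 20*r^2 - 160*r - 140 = 0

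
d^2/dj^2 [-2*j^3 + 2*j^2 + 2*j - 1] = 4 - 12*j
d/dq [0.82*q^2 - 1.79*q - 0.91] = 1.64*q - 1.79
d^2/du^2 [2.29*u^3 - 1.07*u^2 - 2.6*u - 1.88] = 13.74*u - 2.14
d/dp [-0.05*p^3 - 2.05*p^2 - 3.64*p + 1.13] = -0.15*p^2 - 4.1*p - 3.64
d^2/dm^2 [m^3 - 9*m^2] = 6*m - 18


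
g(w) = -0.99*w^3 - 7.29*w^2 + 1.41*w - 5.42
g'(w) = -2.97*w^2 - 14.58*w + 1.41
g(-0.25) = -6.21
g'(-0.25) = 4.87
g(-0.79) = -10.60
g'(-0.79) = 11.07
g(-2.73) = -43.46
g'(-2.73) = 19.08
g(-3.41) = -55.74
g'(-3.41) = 16.59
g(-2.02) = -29.85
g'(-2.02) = 18.74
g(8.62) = -1169.04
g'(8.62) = -344.95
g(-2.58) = -40.58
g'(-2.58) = 19.26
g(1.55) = -24.44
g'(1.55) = -28.32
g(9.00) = -1304.93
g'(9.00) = -370.38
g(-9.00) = 113.11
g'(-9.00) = -107.94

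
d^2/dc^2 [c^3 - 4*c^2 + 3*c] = 6*c - 8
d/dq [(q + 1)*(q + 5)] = 2*q + 6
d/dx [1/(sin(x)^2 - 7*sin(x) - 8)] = (7 - 2*sin(x))*cos(x)/((sin(x) - 8)^2*(sin(x) + 1)^2)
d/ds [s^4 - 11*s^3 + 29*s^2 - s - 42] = 4*s^3 - 33*s^2 + 58*s - 1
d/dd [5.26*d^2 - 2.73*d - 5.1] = 10.52*d - 2.73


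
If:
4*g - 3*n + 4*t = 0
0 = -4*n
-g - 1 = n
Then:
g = -1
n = 0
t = 1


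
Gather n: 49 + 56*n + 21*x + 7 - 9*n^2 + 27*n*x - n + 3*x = -9*n^2 + n*(27*x + 55) + 24*x + 56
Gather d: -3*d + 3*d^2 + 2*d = 3*d^2 - d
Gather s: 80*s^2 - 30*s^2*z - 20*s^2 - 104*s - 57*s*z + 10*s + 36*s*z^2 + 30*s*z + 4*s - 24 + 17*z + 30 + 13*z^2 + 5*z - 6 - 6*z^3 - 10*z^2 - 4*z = s^2*(60 - 30*z) + s*(36*z^2 - 27*z - 90) - 6*z^3 + 3*z^2 + 18*z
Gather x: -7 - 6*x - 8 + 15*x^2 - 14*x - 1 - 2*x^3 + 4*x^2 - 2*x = -2*x^3 + 19*x^2 - 22*x - 16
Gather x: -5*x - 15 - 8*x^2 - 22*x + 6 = -8*x^2 - 27*x - 9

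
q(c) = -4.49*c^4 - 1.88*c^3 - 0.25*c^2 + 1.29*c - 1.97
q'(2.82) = -447.74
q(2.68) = -268.12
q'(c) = -17.96*c^3 - 5.64*c^2 - 0.5*c + 1.29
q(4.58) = -2157.56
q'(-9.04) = 12813.09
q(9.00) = -30840.02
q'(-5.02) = 2133.72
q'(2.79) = -434.06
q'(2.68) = -386.27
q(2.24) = -134.51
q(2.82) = -326.43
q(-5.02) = -2628.33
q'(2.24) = -229.99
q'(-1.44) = 43.94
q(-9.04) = -28631.29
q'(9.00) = -13552.89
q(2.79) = -313.21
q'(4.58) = -1844.76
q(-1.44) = -18.04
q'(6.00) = -4084.11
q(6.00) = -6228.35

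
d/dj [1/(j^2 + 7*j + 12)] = (-2*j - 7)/(j^2 + 7*j + 12)^2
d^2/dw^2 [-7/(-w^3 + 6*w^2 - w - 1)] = 14*(3*(2 - w)*(w^3 - 6*w^2 + w + 1) + (3*w^2 - 12*w + 1)^2)/(w^3 - 6*w^2 + w + 1)^3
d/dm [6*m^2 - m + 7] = 12*m - 1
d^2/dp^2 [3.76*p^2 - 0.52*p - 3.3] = 7.52000000000000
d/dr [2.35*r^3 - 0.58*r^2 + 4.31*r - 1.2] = 7.05*r^2 - 1.16*r + 4.31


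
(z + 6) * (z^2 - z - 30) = z^3 + 5*z^2 - 36*z - 180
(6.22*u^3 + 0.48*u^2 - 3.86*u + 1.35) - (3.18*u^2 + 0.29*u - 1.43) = 6.22*u^3 - 2.7*u^2 - 4.15*u + 2.78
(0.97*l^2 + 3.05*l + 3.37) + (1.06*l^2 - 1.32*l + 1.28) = 2.03*l^2 + 1.73*l + 4.65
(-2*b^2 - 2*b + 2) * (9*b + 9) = -18*b^3 - 36*b^2 + 18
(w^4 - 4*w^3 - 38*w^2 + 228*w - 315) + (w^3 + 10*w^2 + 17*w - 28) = w^4 - 3*w^3 - 28*w^2 + 245*w - 343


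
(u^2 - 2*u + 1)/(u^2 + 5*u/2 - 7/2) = 2*(u - 1)/(2*u + 7)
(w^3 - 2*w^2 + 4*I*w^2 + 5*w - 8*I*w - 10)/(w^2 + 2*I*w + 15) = (w^2 - w*(2 + I) + 2*I)/(w - 3*I)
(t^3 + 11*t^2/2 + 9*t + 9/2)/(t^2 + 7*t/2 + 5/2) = (2*t^2 + 9*t + 9)/(2*t + 5)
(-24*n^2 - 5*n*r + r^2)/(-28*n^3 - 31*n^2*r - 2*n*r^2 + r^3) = (24*n^2 + 5*n*r - r^2)/(28*n^3 + 31*n^2*r + 2*n*r^2 - r^3)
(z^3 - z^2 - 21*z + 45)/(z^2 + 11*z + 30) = (z^2 - 6*z + 9)/(z + 6)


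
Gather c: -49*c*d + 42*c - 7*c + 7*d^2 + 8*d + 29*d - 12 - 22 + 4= c*(35 - 49*d) + 7*d^2 + 37*d - 30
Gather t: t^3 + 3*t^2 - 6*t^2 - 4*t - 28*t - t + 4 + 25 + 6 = t^3 - 3*t^2 - 33*t + 35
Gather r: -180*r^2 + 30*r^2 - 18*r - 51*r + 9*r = -150*r^2 - 60*r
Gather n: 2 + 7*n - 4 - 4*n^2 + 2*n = -4*n^2 + 9*n - 2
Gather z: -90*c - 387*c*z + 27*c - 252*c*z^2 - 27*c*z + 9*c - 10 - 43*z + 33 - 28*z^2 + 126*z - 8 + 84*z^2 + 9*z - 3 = -54*c + z^2*(56 - 252*c) + z*(92 - 414*c) + 12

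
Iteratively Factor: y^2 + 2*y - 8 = (y + 4)*(y - 2)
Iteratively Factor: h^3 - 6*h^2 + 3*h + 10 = (h - 2)*(h^2 - 4*h - 5) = (h - 5)*(h - 2)*(h + 1)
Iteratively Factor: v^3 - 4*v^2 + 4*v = (v)*(v^2 - 4*v + 4) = v*(v - 2)*(v - 2)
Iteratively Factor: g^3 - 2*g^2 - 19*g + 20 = (g - 5)*(g^2 + 3*g - 4) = (g - 5)*(g - 1)*(g + 4)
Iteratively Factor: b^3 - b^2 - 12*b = (b - 4)*(b^2 + 3*b) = (b - 4)*(b + 3)*(b)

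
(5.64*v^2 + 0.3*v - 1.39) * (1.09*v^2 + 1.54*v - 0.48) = 6.1476*v^4 + 9.0126*v^3 - 3.7603*v^2 - 2.2846*v + 0.6672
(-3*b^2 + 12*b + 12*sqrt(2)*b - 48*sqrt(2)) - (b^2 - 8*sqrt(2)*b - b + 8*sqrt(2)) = -4*b^2 + 13*b + 20*sqrt(2)*b - 56*sqrt(2)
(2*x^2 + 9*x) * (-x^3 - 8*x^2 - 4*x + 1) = -2*x^5 - 25*x^4 - 80*x^3 - 34*x^2 + 9*x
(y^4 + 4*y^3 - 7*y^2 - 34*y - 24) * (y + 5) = y^5 + 9*y^4 + 13*y^3 - 69*y^2 - 194*y - 120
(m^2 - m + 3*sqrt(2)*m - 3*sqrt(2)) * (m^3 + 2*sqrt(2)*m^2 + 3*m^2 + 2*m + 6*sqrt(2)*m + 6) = m^5 + 2*m^4 + 5*sqrt(2)*m^4 + 11*m^3 + 10*sqrt(2)*m^3 - 9*sqrt(2)*m^2 + 28*m^2 - 42*m + 12*sqrt(2)*m - 18*sqrt(2)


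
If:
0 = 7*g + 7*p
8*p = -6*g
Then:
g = 0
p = 0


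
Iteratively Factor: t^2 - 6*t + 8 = (t - 4)*(t - 2)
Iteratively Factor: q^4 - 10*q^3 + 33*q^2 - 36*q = (q - 3)*(q^3 - 7*q^2 + 12*q) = (q - 3)^2*(q^2 - 4*q) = (q - 4)*(q - 3)^2*(q)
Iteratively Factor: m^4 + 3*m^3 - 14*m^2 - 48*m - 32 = (m + 2)*(m^3 + m^2 - 16*m - 16) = (m + 2)*(m + 4)*(m^2 - 3*m - 4) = (m - 4)*(m + 2)*(m + 4)*(m + 1)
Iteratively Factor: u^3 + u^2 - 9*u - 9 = (u + 1)*(u^2 - 9) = (u + 1)*(u + 3)*(u - 3)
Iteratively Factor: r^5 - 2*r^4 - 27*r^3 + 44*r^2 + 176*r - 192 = (r - 1)*(r^4 - r^3 - 28*r^2 + 16*r + 192) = (r - 1)*(r + 4)*(r^3 - 5*r^2 - 8*r + 48) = (r - 4)*(r - 1)*(r + 4)*(r^2 - r - 12) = (r - 4)*(r - 1)*(r + 3)*(r + 4)*(r - 4)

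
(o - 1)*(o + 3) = o^2 + 2*o - 3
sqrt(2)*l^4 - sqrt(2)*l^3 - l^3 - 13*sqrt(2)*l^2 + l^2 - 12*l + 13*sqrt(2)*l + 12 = (l - 1)*(l - 3*sqrt(2))*(l + 2*sqrt(2))*(sqrt(2)*l + 1)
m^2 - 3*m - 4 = (m - 4)*(m + 1)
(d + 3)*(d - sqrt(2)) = d^2 - sqrt(2)*d + 3*d - 3*sqrt(2)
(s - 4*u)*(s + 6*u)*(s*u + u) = s^3*u + 2*s^2*u^2 + s^2*u - 24*s*u^3 + 2*s*u^2 - 24*u^3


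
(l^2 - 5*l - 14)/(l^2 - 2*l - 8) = (l - 7)/(l - 4)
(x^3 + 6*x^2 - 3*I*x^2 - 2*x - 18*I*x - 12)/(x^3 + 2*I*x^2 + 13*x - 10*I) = (x + 6)/(x + 5*I)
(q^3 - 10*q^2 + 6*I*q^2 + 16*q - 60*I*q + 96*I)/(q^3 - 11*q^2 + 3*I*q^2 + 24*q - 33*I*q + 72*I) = (q^2 + q*(-2 + 6*I) - 12*I)/(q^2 + q*(-3 + 3*I) - 9*I)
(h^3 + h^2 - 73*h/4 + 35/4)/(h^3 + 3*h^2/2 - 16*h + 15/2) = (h - 7/2)/(h - 3)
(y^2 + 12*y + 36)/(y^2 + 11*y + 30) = (y + 6)/(y + 5)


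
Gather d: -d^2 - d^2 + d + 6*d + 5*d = -2*d^2 + 12*d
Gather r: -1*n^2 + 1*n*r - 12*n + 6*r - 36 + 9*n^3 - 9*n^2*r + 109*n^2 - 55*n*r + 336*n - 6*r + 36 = 9*n^3 + 108*n^2 + 324*n + r*(-9*n^2 - 54*n)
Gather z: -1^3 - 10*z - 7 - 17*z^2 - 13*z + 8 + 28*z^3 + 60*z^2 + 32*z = 28*z^3 + 43*z^2 + 9*z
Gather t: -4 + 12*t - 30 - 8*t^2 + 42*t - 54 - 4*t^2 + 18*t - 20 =-12*t^2 + 72*t - 108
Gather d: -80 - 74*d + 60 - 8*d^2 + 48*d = -8*d^2 - 26*d - 20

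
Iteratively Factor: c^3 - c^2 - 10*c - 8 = (c + 2)*(c^2 - 3*c - 4) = (c + 1)*(c + 2)*(c - 4)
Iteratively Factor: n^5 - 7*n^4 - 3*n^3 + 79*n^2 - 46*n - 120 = (n - 2)*(n^4 - 5*n^3 - 13*n^2 + 53*n + 60) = (n - 5)*(n - 2)*(n^3 - 13*n - 12) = (n - 5)*(n - 2)*(n + 3)*(n^2 - 3*n - 4) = (n - 5)*(n - 4)*(n - 2)*(n + 3)*(n + 1)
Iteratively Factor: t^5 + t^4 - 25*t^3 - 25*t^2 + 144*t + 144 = (t + 3)*(t^4 - 2*t^3 - 19*t^2 + 32*t + 48) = (t + 3)*(t + 4)*(t^3 - 6*t^2 + 5*t + 12) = (t - 4)*(t + 3)*(t + 4)*(t^2 - 2*t - 3) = (t - 4)*(t + 1)*(t + 3)*(t + 4)*(t - 3)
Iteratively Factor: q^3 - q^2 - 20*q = (q)*(q^2 - q - 20) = q*(q + 4)*(q - 5)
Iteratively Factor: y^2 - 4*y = (y - 4)*(y)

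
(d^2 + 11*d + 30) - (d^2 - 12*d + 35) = 23*d - 5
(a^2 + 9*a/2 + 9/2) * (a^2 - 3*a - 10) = a^4 + 3*a^3/2 - 19*a^2 - 117*a/2 - 45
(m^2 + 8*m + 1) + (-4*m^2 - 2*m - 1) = -3*m^2 + 6*m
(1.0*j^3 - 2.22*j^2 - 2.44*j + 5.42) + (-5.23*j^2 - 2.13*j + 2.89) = 1.0*j^3 - 7.45*j^2 - 4.57*j + 8.31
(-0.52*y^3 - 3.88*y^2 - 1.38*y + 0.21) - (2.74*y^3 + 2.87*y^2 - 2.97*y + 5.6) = -3.26*y^3 - 6.75*y^2 + 1.59*y - 5.39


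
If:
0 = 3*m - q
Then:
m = q/3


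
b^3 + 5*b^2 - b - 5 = (b - 1)*(b + 1)*(b + 5)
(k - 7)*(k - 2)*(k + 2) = k^3 - 7*k^2 - 4*k + 28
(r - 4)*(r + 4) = r^2 - 16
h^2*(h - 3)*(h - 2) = h^4 - 5*h^3 + 6*h^2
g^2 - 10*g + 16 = (g - 8)*(g - 2)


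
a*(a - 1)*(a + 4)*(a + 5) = a^4 + 8*a^3 + 11*a^2 - 20*a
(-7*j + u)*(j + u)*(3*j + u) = -21*j^3 - 25*j^2*u - 3*j*u^2 + u^3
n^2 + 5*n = n*(n + 5)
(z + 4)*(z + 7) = z^2 + 11*z + 28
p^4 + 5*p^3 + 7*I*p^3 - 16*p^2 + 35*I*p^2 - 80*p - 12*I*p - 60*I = (p + 5)*(p + 2*I)^2*(p + 3*I)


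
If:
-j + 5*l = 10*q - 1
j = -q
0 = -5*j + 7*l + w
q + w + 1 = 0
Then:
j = -12/83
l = 5/83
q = 12/83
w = -95/83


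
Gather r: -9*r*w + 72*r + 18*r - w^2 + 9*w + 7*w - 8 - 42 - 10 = r*(90 - 9*w) - w^2 + 16*w - 60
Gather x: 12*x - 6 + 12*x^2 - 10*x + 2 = 12*x^2 + 2*x - 4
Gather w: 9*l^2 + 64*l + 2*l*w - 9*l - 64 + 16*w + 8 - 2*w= 9*l^2 + 55*l + w*(2*l + 14) - 56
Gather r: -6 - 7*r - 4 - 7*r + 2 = -14*r - 8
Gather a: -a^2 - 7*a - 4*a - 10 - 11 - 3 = -a^2 - 11*a - 24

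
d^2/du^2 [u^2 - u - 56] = 2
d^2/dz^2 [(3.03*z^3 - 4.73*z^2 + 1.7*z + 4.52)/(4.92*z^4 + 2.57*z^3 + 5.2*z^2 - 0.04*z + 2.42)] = (146.690784*z^9 - 686.977632*z^8 - 330.154632*z^7 + 2639.090942*z^6 + 1167.772548*z^5 + 3700.643856*z^4 + 984.0259*z^3 + 313.232064*z^2 - 196.198536*z - 168.81732)/(119.095488*z^12 + 186.631344*z^11 + 475.108164*z^10 + 408.575105*z^9 + 674.850648*z^8 + 385.14234*z^7 + 556.85551*z^6 + 187.95528*z^5 + 281.283168*z^4 + 42.13262*z^3 + 91.371456*z^2 - 0.702768*z + 14.172488)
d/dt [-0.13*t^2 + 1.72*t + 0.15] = 1.72 - 0.26*t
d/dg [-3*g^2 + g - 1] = 1 - 6*g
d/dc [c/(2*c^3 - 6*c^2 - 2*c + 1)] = (-4*c^3 + 6*c^2 + 1)/(4*c^6 - 24*c^5 + 28*c^4 + 28*c^3 - 8*c^2 - 4*c + 1)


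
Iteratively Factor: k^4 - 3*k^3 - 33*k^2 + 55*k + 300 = (k - 5)*(k^3 + 2*k^2 - 23*k - 60) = (k - 5)^2*(k^2 + 7*k + 12) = (k - 5)^2*(k + 4)*(k + 3)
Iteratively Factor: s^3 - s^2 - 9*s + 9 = (s - 3)*(s^2 + 2*s - 3) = (s - 3)*(s - 1)*(s + 3)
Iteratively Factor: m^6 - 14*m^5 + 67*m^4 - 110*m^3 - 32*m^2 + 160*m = (m - 4)*(m^5 - 10*m^4 + 27*m^3 - 2*m^2 - 40*m) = (m - 4)^2*(m^4 - 6*m^3 + 3*m^2 + 10*m) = (m - 4)^2*(m + 1)*(m^3 - 7*m^2 + 10*m) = m*(m - 4)^2*(m + 1)*(m^2 - 7*m + 10) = m*(m - 5)*(m - 4)^2*(m + 1)*(m - 2)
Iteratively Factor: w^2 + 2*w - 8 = (w + 4)*(w - 2)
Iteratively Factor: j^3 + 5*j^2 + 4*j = (j)*(j^2 + 5*j + 4) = j*(j + 1)*(j + 4)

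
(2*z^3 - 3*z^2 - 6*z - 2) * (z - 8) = 2*z^4 - 19*z^3 + 18*z^2 + 46*z + 16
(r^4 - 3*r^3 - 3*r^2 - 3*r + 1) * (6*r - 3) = 6*r^5 - 21*r^4 - 9*r^3 - 9*r^2 + 15*r - 3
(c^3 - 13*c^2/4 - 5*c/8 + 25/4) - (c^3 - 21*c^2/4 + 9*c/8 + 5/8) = 2*c^2 - 7*c/4 + 45/8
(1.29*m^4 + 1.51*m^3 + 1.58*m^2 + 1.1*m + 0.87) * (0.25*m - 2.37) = 0.3225*m^5 - 2.6798*m^4 - 3.1837*m^3 - 3.4696*m^2 - 2.3895*m - 2.0619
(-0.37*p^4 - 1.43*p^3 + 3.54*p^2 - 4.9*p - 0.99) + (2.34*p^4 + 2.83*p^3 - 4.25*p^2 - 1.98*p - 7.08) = 1.97*p^4 + 1.4*p^3 - 0.71*p^2 - 6.88*p - 8.07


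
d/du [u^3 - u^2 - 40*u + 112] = 3*u^2 - 2*u - 40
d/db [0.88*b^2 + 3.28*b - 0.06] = 1.76*b + 3.28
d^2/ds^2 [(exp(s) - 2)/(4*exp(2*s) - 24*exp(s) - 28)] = (exp(4*s) - 2*exp(3*s) + 78*exp(2*s) - 170*exp(s) + 133)*exp(s)/(4*(exp(6*s) - 18*exp(5*s) + 87*exp(4*s) + 36*exp(3*s) - 609*exp(2*s) - 882*exp(s) - 343))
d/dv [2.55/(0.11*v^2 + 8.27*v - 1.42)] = (-0.561*v - 21.0885)/(0.11*v^2 + 8.27*v - 1.42)^2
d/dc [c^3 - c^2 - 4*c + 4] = 3*c^2 - 2*c - 4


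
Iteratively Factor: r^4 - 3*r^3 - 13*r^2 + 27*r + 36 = (r + 3)*(r^3 - 6*r^2 + 5*r + 12) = (r + 1)*(r + 3)*(r^2 - 7*r + 12) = (r - 3)*(r + 1)*(r + 3)*(r - 4)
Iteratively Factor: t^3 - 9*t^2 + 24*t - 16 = (t - 4)*(t^2 - 5*t + 4) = (t - 4)^2*(t - 1)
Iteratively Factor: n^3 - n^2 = (n)*(n^2 - n) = n*(n - 1)*(n)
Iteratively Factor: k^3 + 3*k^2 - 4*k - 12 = (k + 2)*(k^2 + k - 6) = (k - 2)*(k + 2)*(k + 3)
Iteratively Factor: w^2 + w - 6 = (w - 2)*(w + 3)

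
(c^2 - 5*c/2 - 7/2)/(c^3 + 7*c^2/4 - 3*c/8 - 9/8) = 4*(2*c - 7)/(8*c^2 + 6*c - 9)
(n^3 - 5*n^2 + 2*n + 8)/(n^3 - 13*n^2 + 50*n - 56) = (n + 1)/(n - 7)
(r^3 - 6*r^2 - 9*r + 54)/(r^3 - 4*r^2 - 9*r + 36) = (r - 6)/(r - 4)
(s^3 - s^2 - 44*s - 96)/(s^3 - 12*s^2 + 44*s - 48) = (s^3 - s^2 - 44*s - 96)/(s^3 - 12*s^2 + 44*s - 48)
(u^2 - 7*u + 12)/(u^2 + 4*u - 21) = (u - 4)/(u + 7)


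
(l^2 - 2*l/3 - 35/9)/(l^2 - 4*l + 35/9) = (3*l + 5)/(3*l - 5)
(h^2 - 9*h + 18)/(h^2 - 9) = (h - 6)/(h + 3)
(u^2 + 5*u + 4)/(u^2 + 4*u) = (u + 1)/u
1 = 1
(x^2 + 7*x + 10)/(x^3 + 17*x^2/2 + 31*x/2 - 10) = 2*(x + 2)/(2*x^2 + 7*x - 4)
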